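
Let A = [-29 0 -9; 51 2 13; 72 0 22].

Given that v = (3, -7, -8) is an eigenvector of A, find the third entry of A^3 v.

First find the eigenvalue: Av = (-15, 35, 40) = -5·(3, -7, -8), so λ = -5.
Then A^3 v = λ^3·v = (-5)^3·(3, -7, -8) = -125·(3, -7, -8) = (-375, 875, 1000).

1000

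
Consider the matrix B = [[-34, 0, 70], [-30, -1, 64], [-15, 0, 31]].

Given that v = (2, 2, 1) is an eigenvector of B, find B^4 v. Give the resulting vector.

(2, 2, 1)

First find the eigenvalue: Bv = (2, 2, 1) = 1·(2, 2, 1), so λ = 1.
Then B^4 v = λ^4·v = 1^4·(2, 2, 1) = 1·(2, 2, 1) = (2, 2, 1).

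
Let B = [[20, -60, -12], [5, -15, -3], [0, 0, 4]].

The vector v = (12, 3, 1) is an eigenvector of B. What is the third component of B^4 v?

First find the eigenvalue: Bv = (48, 12, 4) = 4·(12, 3, 1), so λ = 4.
Then B^4 v = λ^4·v = 4^4·(12, 3, 1) = 256·(12, 3, 1) = (3072, 768, 256).

256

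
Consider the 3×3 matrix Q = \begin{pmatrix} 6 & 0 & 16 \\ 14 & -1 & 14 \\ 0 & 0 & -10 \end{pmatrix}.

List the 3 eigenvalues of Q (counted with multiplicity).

-10, -1, 6

The characteristic polynomial is p(r) = det(rI - Q).
Expanding along the first row, p(r) = r^3 + 5r^2 - 56r - 60.
Try r = 6: p(6) = 0, so 6 is a root.
Factor out (r - 6): p(r) = (r - 6)·(r^2 + 11r + 10).
The quadratic factors as (r + 10)·(r + 1).
Eigenvalues: -10, -1, 6.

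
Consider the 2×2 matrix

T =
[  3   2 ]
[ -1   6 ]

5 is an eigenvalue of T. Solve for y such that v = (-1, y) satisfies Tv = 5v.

-1

We need (T - 5I)v = 0.
T - 5I = [[-2, 2], [-1, 1]].
Row 1: (-2)·-1 + (2)·y = 0
Row 2: (-1)·-1 + (1)·y = 0
Solving gives y = -1.
Check: T·(-1, -1) = (-5, -5) = 5·(-1, -1).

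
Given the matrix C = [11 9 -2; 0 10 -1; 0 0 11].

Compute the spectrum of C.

10, 11, 11

C is upper triangular, so its eigenvalues are the diagonal entries.
Diagonal: 11, 10, 11.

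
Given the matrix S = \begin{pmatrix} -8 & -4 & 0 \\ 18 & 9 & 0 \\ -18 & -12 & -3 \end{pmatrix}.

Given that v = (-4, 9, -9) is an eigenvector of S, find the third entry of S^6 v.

First find the eigenvalue: Sv = (-4, 9, -9) = 1·(-4, 9, -9), so λ = 1.
Then S^6 v = λ^6·v = 1^6·(-4, 9, -9) = 1·(-4, 9, -9) = (-4, 9, -9).

-9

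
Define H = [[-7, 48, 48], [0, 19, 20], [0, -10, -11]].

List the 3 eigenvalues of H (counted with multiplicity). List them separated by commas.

-7, -1, 9

Compute the characteristic polynomial p(lambda) = det(lambda·I - H).
Cofactor expansion gives p(lambda) = lambda^3 - lambda^2 - 65·lambda - 63.
Since p(-1) = 0, lambda = -1 is a root.
Factor out (lambda + 1): p(lambda) = (lambda + 1)·(lambda^2 - 2·lambda - 63).
The quadratic factors as (lambda + 7)·(lambda - 9).
Eigenvalues: -7, -1, 9.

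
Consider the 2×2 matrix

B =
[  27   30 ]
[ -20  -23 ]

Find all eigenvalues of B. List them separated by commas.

det(B - λI) = (27 - λ)(-23 - λ) - (30)·(-20) = λ^2 - 4λ - 21.
This factors as (λ + 3)·(λ - 7) = 0.
Eigenvalues: -3, 7.

-3, 7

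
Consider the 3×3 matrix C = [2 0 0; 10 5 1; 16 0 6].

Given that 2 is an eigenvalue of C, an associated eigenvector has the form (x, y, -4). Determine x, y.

We need (C - 2I)v = 0.
C - 2I = [[0, 0, 0], [10, 3, 1], [16, 0, 4]].
Row 1: (0)·x + (0)·y + (0)·-4 = 0
Row 2: (10)·x + (3)·y + (1)·-4 = 0
Row 3: (16)·x + (0)·y + (4)·-4 = 0
Solving gives x = 1, y = -2.
Check: C·(1, -2, -4) = (2, -4, -8) = 2·(1, -2, -4).

1, -2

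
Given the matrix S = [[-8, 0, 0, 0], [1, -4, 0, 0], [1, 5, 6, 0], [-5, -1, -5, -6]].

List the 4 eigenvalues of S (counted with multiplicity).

-8, -6, -4, 6

S is lower triangular, so its eigenvalues are the diagonal entries.
Diagonal: -8, -4, 6, -6.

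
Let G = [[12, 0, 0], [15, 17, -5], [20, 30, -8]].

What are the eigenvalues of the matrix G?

Compute the characteristic polynomial p(μ) = det(μI - G).
Expanding along the first row, p(μ) = μ^3 - 21μ^2 + 122μ - 168.
Rational-root test: μ = 2 gives p(2) = 0.
Factor out (μ - 2): p(μ) = (μ - 2)·(μ^2 - 19μ + 84).
The quadratic factors as (μ - 7)·(μ - 12).
Eigenvalues: 2, 7, 12.

2, 7, 12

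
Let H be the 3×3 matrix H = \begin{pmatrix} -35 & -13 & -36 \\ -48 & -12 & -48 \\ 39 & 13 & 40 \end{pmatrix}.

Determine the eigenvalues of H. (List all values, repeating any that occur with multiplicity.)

-12, 1, 4

The characteristic polynomial is p(t) = det(tI - H).
Cofactor expansion gives p(t) = t^3 + 7t^2 - 56t + 48.
Try t = -12: p(-12) = 0, so -12 is a root.
Dividing by (t + 12) leaves t^2 - 5t + 4.
The quadratic factors as (t - 1)·(t - 4).
Eigenvalues: -12, 1, 4.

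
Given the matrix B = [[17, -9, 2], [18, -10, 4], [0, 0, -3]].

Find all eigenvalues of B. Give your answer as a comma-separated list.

-3, -1, 8

The characteristic polynomial is p(μ) = det(μI - B).
Cofactor expansion gives p(μ) = μ^3 - 4μ^2 - 29μ - 24.
Try μ = 8: p(8) = 0, so 8 is a root.
Dividing by (μ - 8) leaves μ^2 + 4μ + 3.
The quadratic factors as (μ + 3)·(μ + 1).
Eigenvalues: -3, -1, 8.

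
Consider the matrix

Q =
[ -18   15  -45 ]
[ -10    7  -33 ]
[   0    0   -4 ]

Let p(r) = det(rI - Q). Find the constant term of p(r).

p(r) = r^3 + 15r^2 + 68r + 96.
The constant term is 96.

96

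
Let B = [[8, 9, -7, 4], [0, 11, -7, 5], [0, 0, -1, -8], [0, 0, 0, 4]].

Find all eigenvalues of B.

-1, 4, 8, 11

B is upper triangular, so its eigenvalues are the diagonal entries.
Diagonal: 8, 11, -1, 4.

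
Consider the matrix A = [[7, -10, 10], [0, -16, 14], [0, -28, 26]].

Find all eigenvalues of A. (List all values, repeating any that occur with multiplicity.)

The characteristic polynomial is p(r) = det(rI - A).
Expanding along the first row, p(r) = r^3 - 17r^2 + 46r + 168.
Since p(-2) = 0, r = -2 is a root.
Factor out (r + 2): p(r) = (r + 2)·(r^2 - 19r + 84).
The quadratic factors as (r - 7)·(r - 12).
Eigenvalues: -2, 7, 12.

-2, 7, 12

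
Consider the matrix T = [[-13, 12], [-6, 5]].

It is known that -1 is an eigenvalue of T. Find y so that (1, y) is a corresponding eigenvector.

1

We need (T + 1I)v = 0.
T + 1I = [[-12, 12], [-6, 6]].
Row 1: (-12)·1 + (12)·y = 0
Row 2: (-6)·1 + (6)·y = 0
Solving gives y = 1.
Check: T·(1, 1) = (-1, -1) = -1·(1, 1).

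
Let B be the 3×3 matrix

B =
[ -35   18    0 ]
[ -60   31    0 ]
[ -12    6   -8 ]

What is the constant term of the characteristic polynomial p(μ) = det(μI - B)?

p(0) = det(0·I − B) = det(−B) = (−1)^3·det(B).
det(B) = 40, so p(0) = -40.

-40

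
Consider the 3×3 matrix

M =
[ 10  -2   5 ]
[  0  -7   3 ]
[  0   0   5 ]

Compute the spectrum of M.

-7, 5, 10

M is upper triangular, so its eigenvalues are the diagonal entries.
Diagonal: 10, -7, 5.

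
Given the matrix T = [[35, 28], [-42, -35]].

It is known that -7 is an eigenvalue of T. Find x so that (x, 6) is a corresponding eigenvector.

-4

We need (T + 7I)v = 0.
T + 7I = [[42, 28], [-42, -28]].
Row 1: (42)·x + (28)·6 = 0
Row 2: (-42)·x + (-28)·6 = 0
Solving gives x = -4.
Check: T·(-4, 6) = (28, -42) = -7·(-4, 6).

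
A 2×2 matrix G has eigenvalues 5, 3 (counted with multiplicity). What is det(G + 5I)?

80

If G has eigenvalues 5, 3, then G + 5I has eigenvalues 10, 8.
det(G + 5I) = (10) · (8) = 80.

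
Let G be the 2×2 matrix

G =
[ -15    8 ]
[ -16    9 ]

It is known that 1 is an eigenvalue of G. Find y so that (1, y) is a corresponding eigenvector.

2

We need (G - 1I)v = 0.
G - 1I = [[-16, 8], [-16, 8]].
Row 1: (-16)·1 + (8)·y = 0
Row 2: (-16)·1 + (8)·y = 0
Solving gives y = 2.
Check: G·(1, 2) = (1, 2) = 1·(1, 2).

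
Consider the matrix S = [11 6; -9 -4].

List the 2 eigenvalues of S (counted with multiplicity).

2, 5

det(S - tI) = (11 - t)(-4 - t) - (6)·(-9) = t^2 - 7t + 10.
This factors as (t - 2)·(t - 5) = 0.
Eigenvalues: 2, 5.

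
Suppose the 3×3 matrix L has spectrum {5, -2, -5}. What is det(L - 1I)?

If L has eigenvalues 5, -2, -5, then L - 1I has eigenvalues 4, -3, -6.
det(L - 1I) = (4) · (-3) · (-6) = 72.

72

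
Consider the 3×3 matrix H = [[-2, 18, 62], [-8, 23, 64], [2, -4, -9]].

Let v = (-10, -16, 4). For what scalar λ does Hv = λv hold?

2

Compute Hv: H·(-10, -16, 4) = (-20, -32, 8).
Since Hv = λv, compare component 1: -20 = λ·-10, so λ = 2.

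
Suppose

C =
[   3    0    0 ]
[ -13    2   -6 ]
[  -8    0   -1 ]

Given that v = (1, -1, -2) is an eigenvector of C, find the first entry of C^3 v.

First find the eigenvalue: Cv = (3, -3, -6) = 3·(1, -1, -2), so λ = 3.
Then C^3 v = λ^3·v = 3^3·(1, -1, -2) = 27·(1, -1, -2) = (27, -27, -54).

27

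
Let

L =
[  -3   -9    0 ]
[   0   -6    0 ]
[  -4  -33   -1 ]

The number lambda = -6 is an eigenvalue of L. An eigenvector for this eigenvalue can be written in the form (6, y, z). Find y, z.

We need (L + 6I)v = 0.
L + 6I = [[3, -9, 0], [0, 0, 0], [-4, -33, 5]].
Row 1: (3)·6 + (-9)·y + (0)·z = 0
Row 2: (0)·6 + (0)·y + (0)·z = 0
Row 3: (-4)·6 + (-33)·y + (5)·z = 0
Solving gives y = 2, z = 18.
Check: L·(6, 2, 18) = (-36, -12, -108) = -6·(6, 2, 18).

2, 18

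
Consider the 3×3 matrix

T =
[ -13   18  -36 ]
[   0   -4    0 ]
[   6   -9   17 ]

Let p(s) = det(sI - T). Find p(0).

p(0) = det(0·I − T) = det(−T) = (−1)^3·det(T).
det(T) = 20, so p(0) = -20.

-20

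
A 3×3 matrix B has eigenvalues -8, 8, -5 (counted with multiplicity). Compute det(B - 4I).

If B has eigenvalues -8, 8, -5, then B - 4I has eigenvalues -12, 4, -9.
det(B - 4I) = (-12) · (4) · (-9) = 432.

432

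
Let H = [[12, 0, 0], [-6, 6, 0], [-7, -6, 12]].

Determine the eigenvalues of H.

6, 12, 12

H is lower triangular, so its eigenvalues are the diagonal entries.
Diagonal: 12, 6, 12.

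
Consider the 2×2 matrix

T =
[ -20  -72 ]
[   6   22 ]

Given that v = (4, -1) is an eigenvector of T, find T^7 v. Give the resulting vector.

(-512, 128)

First find the eigenvalue: Tv = (-8, 2) = -2·(4, -1), so λ = -2.
Then T^7 v = λ^7·v = (-2)^7·(4, -1) = -128·(4, -1) = (-512, 128).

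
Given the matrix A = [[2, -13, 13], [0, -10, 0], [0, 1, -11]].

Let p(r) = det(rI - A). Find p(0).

p(0) = det(0·I − A) = det(−A) = (−1)^3·det(A).
det(A) = 220, so p(0) = -220.

-220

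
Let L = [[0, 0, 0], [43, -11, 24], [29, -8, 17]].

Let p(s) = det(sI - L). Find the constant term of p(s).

p(s) = s^3 - 6s^2 + 5s.
The constant term is 0.

0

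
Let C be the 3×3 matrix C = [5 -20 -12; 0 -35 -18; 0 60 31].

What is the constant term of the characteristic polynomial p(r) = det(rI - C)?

p(0) = det(0·I − C) = det(−C) = (−1)^3·det(C).
det(C) = -25, so p(0) = 25.

25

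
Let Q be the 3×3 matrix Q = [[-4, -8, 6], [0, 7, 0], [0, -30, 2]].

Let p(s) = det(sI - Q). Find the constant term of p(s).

p(s) = s^3 - 5s^2 - 22s + 56.
The constant term is 56.

56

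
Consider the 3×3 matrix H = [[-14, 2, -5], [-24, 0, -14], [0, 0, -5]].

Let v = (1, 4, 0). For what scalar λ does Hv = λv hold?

Compute Hv: H·(1, 4, 0) = (-6, -24, 0).
Since Hv = λv, compare component 1: -6 = λ·1, so λ = -6.

-6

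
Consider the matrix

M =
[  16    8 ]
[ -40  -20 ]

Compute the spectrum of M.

-4, 0

det(M - tI) = (16 - t)(-20 - t) - (8)·(-40) = t^2 + 4t.
This factors as (t + 4)·t = 0.
Eigenvalues: -4, 0.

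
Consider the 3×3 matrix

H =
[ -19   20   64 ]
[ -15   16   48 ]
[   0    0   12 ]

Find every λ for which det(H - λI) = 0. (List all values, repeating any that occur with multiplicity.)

The characteristic polynomial is p(t) = det(tI - H).
Expanding the 3×3 determinant: p(t) = t^3 - 9t^2 - 40t + 48.
Try t = 1: p(1) = 0, so 1 is a root.
Dividing by (t - 1) leaves t^2 - 8t - 48.
The quadratic factors as (t + 4)·(t - 12).
Eigenvalues: -4, 1, 12.

-4, 1, 12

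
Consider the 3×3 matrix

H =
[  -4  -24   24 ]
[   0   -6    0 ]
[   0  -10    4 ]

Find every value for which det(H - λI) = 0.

-6, -4, 4

Set up det(lambda·I - H) = 0.
Cofactor expansion gives p(lambda) = lambda^3 + 6·lambda^2 - 16·lambda - 96.
Since p(-4) = 0, lambda = -4 is a root.
Dividing by (lambda + 4) leaves lambda^2 + 2·lambda - 24.
The quadratic factors as (lambda + 6)·(lambda - 4).
Eigenvalues: -6, -4, 4.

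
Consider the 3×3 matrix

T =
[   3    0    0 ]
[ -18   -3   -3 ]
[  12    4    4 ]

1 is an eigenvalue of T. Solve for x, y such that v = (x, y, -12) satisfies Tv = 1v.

0, 9

We need (T - 1I)v = 0.
T - 1I = [[2, 0, 0], [-18, -4, -3], [12, 4, 3]].
Row 1: (2)·x + (0)·y + (0)·-12 = 0
Row 2: (-18)·x + (-4)·y + (-3)·-12 = 0
Row 3: (12)·x + (4)·y + (3)·-12 = 0
Solving gives x = 0, y = 9.
Check: T·(0, 9, -12) = (0, 9, -12) = 1·(0, 9, -12).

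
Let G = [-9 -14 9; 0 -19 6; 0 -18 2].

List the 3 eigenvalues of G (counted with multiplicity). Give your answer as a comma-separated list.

-10, -9, -7

Compute the characteristic polynomial p(λ) = det(λI - G).
Expanding along the first row, p(λ) = λ^3 + 26λ^2 + 223λ + 630.
Rational-root test: λ = -9 gives p(-9) = 0.
Factor out (λ + 9): p(λ) = (λ + 9)·(λ^2 + 17λ + 70).
The quadratic factors as (λ + 10)·(λ + 7).
Eigenvalues: -10, -9, -7.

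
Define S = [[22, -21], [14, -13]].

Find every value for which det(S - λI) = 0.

1, 8

det(S - sI) = (22 - s)(-13 - s) - (-21)·(14) = s^2 - 9s + 8.
This factors as (s - 1)·(s - 8) = 0.
Eigenvalues: 1, 8.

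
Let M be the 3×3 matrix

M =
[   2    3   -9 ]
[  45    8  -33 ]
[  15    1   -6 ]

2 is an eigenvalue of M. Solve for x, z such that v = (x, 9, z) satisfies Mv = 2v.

We need (M - 2I)v = 0.
M - 2I = [[0, 3, -9], [45, 6, -33], [15, 1, -8]].
Row 1: (0)·x + (3)·9 + (-9)·z = 0
Row 2: (45)·x + (6)·9 + (-33)·z = 0
Row 3: (15)·x + (1)·9 + (-8)·z = 0
Solving gives x = 1, z = 3.
Check: M·(1, 9, 3) = (2, 18, 6) = 2·(1, 9, 3).

1, 3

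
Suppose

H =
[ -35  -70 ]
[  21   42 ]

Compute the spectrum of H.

0, 7

det(H - μI) = (-35 - μ)(42 - μ) - (-70)·(21) = μ^2 - 7μ.
This factors as μ·(μ - 7) = 0.
Eigenvalues: 0, 7.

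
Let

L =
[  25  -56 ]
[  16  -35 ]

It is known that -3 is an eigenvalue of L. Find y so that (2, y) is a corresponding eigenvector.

1

We need (L + 3I)v = 0.
L + 3I = [[28, -56], [16, -32]].
Row 1: (28)·2 + (-56)·y = 0
Row 2: (16)·2 + (-32)·y = 0
Solving gives y = 1.
Check: L·(2, 1) = (-6, -3) = -3·(2, 1).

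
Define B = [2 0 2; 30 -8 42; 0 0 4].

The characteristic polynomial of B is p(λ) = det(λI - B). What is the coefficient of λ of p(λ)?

p(λ) = λ^3 + 2λ^2 - 40λ + 64.
The coefficient of λ is -40.

-40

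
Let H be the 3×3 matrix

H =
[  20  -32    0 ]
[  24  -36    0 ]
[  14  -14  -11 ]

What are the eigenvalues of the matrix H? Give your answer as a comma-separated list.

-12, -11, -4

Set up det(lambda·I - H) = 0.
Cofactor expansion gives p(lambda) = lambda^3 + 27·lambda^2 + 224·lambda + 528.
Try lambda = -4: p(-4) = 0, so -4 is a root.
Dividing by (lambda + 4) leaves lambda^2 + 23·lambda + 132.
The quadratic factors as (lambda + 12)·(lambda + 11).
Eigenvalues: -12, -11, -4.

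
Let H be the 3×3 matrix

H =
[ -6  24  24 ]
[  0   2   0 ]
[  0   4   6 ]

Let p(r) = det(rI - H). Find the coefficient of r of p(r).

-36

p(r) = r^3 - 2r^2 - 36r + 72.
The coefficient of r is -36.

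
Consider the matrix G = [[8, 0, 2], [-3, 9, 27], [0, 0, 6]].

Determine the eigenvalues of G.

6, 8, 9

The characteristic polynomial is p(μ) = det(μI - G).
Expanding along the first row, p(μ) = μ^3 - 23μ^2 + 174μ - 432.
Rational-root test: μ = 6 gives p(6) = 0.
Factor out (μ - 6): p(μ) = (μ - 6)·(μ^2 - 17μ + 72).
The quadratic factors as (μ - 8)·(μ - 9).
Eigenvalues: 6, 8, 9.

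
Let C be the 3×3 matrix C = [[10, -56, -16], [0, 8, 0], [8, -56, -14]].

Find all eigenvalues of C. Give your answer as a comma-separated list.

Compute the characteristic polynomial p(s) = det(sI - C).
Cofactor expansion gives p(s) = s^3 - 4s^2 - 44s + 96.
Since p(2) = 0, s = 2 is a root.
Factor out (s - 2): p(s) = (s - 2)·(s^2 - 2s - 48).
The quadratic factors as (s + 6)·(s - 8).
Eigenvalues: -6, 2, 8.

-6, 2, 8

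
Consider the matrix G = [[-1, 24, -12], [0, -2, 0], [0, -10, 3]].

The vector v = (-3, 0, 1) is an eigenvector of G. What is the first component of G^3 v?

-81

First find the eigenvalue: Gv = (-9, 0, 3) = 3·(-3, 0, 1), so λ = 3.
Then G^3 v = λ^3·v = 3^3·(-3, 0, 1) = 27·(-3, 0, 1) = (-81, 0, 27).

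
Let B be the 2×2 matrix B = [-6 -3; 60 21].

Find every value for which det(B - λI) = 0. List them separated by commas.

6, 9

det(B - λI) = (-6 - λ)(21 - λ) - (-3)·(60) = λ^2 - 15λ + 54.
This factors as (λ - 6)·(λ - 9) = 0.
Eigenvalues: 6, 9.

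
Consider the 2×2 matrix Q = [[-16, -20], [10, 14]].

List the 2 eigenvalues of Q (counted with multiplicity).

-6, 4

det(Q - λI) = (-16 - λ)(14 - λ) - (-20)·(10) = λ^2 + 2λ - 24.
This factors as (λ + 6)·(λ - 4) = 0.
Eigenvalues: -6, 4.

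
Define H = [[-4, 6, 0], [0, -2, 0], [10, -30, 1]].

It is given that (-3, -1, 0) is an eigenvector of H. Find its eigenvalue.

-2

Compute Hv: H·(-3, -1, 0) = (6, 2, 0).
Since Hv = λv, compare component 1: 6 = λ·-3, so λ = -2.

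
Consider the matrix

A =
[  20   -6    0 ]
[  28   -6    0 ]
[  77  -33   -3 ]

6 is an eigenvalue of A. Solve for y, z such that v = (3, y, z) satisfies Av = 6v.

7, 0

We need (A - 6I)v = 0.
A - 6I = [[14, -6, 0], [28, -12, 0], [77, -33, -9]].
Row 1: (14)·3 + (-6)·y + (0)·z = 0
Row 2: (28)·3 + (-12)·y + (0)·z = 0
Row 3: (77)·3 + (-33)·y + (-9)·z = 0
Solving gives y = 7, z = 0.
Check: A·(3, 7, 0) = (18, 42, 0) = 6·(3, 7, 0).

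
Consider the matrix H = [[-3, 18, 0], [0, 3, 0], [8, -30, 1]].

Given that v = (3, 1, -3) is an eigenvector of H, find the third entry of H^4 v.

-243

First find the eigenvalue: Hv = (9, 3, -9) = 3·(3, 1, -3), so λ = 3.
Then H^4 v = λ^4·v = 3^4·(3, 1, -3) = 81·(3, 1, -3) = (243, 81, -243).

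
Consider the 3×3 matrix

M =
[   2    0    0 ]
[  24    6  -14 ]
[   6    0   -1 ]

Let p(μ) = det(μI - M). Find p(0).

p(0) = det(0·I − M) = det(−M) = (−1)^3·det(M).
det(M) = -12, so p(0) = 12.

12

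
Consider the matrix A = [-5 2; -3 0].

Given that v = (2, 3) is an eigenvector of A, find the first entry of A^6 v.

128

First find the eigenvalue: Av = (-4, -6) = -2·(2, 3), so λ = -2.
Then A^6 v = λ^6·v = (-2)^6·(2, 3) = 64·(2, 3) = (128, 192).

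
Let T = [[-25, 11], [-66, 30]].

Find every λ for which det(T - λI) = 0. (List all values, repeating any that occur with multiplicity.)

det(T - μI) = (-25 - μ)(30 - μ) - (11)·(-66) = μ^2 - 5μ - 24.
This factors as (μ + 3)·(μ - 8) = 0.
Eigenvalues: -3, 8.

-3, 8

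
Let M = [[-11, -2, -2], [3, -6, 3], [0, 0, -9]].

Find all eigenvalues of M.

-9, -9, -8

Set up det(rI - M) = 0.
Cofactor expansion gives p(r) = r^3 + 26r^2 + 225r + 648.
Rational-root test: r = -8 gives p(-8) = 0.
Dividing by (r + 8) leaves r^2 + 18r + 81.
The quadratic factor is (r + 9)^2.
Eigenvalues: -9, -9, -8.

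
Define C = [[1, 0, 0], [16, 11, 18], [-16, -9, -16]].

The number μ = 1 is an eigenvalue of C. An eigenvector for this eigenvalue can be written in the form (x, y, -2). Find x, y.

We need (C - 1I)v = 0.
C - 1I = [[0, 0, 0], [16, 10, 18], [-16, -9, -17]].
Row 1: (0)·x + (0)·y + (0)·-2 = 0
Row 2: (16)·x + (10)·y + (18)·-2 = 0
Row 3: (-16)·x + (-9)·y + (-17)·-2 = 0
Solving gives x = 1, y = 2.
Check: C·(1, 2, -2) = (1, 2, -2) = 1·(1, 2, -2).

1, 2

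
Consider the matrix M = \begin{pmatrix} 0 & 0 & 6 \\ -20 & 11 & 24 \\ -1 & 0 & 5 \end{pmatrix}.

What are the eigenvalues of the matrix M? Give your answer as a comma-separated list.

2, 3, 11

Set up det(μI - M) = 0.
Expanding the 3×3 determinant: p(μ) = μ^3 - 16μ^2 + 61μ - 66.
Since p(2) = 0, μ = 2 is a root.
Factor out (μ - 2): p(μ) = (μ - 2)·(μ^2 - 14μ + 33).
The quadratic factors as (μ - 3)·(μ - 11).
Eigenvalues: 2, 3, 11.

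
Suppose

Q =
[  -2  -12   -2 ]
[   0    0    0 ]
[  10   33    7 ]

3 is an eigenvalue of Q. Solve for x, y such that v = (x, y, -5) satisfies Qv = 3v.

We need (Q - 3I)v = 0.
Q - 3I = [[-5, -12, -2], [0, -3, 0], [10, 33, 4]].
Row 1: (-5)·x + (-12)·y + (-2)·-5 = 0
Row 2: (0)·x + (-3)·y + (0)·-5 = 0
Row 3: (10)·x + (33)·y + (4)·-5 = 0
Solving gives x = 2, y = 0.
Check: Q·(2, 0, -5) = (6, 0, -15) = 3·(2, 0, -5).

2, 0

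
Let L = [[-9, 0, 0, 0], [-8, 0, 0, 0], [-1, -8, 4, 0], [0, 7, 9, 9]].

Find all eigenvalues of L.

L is lower triangular, so its eigenvalues are the diagonal entries.
Diagonal: -9, 0, 4, 9.

-9, 0, 4, 9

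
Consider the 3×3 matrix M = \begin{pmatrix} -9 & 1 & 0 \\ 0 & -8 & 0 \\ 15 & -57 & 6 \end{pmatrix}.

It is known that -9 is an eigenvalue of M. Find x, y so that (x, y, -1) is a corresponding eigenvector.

We need (M + 9I)v = 0.
M + 9I = [[0, 1, 0], [0, 1, 0], [15, -57, 15]].
Row 1: (0)·x + (1)·y + (0)·-1 = 0
Row 2: (0)·x + (1)·y + (0)·-1 = 0
Row 3: (15)·x + (-57)·y + (15)·-1 = 0
Solving gives x = 1, y = 0.
Check: M·(1, 0, -1) = (-9, 0, 9) = -9·(1, 0, -1).

1, 0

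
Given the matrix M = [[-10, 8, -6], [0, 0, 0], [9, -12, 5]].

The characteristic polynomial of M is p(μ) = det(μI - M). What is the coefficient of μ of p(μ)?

p(μ) = μ^3 + 5μ^2 + 4μ.
The coefficient of μ is 4.

4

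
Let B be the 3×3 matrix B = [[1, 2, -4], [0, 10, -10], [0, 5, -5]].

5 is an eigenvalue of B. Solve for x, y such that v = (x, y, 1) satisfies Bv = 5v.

We need (B - 5I)v = 0.
B - 5I = [[-4, 2, -4], [0, 5, -10], [0, 5, -10]].
Row 1: (-4)·x + (2)·y + (-4)·1 = 0
Row 2: (0)·x + (5)·y + (-10)·1 = 0
Row 3: (0)·x + (5)·y + (-10)·1 = 0
Solving gives x = 0, y = 2.
Check: B·(0, 2, 1) = (0, 10, 5) = 5·(0, 2, 1).

0, 2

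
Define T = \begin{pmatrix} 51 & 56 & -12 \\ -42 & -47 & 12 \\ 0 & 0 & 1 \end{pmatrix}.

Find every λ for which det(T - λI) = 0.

The characteristic polynomial is p(lambda) = det(lambda·I - T).
Expanding the 3×3 determinant: p(lambda) = lambda^3 - 5·lambda^2 - 41·lambda + 45.
Rational-root test: lambda = 9 gives p(9) = 0.
Dividing by (lambda - 9) leaves lambda^2 + 4·lambda - 5.
The quadratic factors as (lambda + 5)·(lambda - 1).
Eigenvalues: -5, 1, 9.

-5, 1, 9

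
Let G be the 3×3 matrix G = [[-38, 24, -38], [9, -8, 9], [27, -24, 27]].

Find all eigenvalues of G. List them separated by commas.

-11, -8, 0

The characteristic polynomial is p(t) = det(tI - G).
Expanding along the first row, p(t) = t^3 + 19t^2 + 88t.
Try t = -11: p(-11) = 0, so -11 is a root.
Dividing by (t + 11) leaves t^2 + 8t.
The quadratic factors as (t + 8)·t.
Eigenvalues: -11, -8, 0.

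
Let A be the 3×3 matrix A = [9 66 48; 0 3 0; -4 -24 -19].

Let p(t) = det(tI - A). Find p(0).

p(0) = det(0·I − A) = det(−A) = (−1)^3·det(A).
det(A) = 63, so p(0) = -63.

-63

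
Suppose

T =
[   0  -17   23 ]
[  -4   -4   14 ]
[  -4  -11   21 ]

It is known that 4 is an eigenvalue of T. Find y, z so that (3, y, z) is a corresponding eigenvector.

We need (T - 4I)v = 0.
T - 4I = [[-4, -17, 23], [-4, -8, 14], [-4, -11, 17]].
Row 1: (-4)·3 + (-17)·y + (23)·z = 0
Row 2: (-4)·3 + (-8)·y + (14)·z = 0
Row 3: (-4)·3 + (-11)·y + (17)·z = 0
Solving gives y = 2, z = 2.
Check: T·(3, 2, 2) = (12, 8, 8) = 4·(3, 2, 2).

2, 2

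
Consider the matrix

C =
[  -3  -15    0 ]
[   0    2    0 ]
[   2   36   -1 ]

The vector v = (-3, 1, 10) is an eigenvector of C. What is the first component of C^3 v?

-24

First find the eigenvalue: Cv = (-6, 2, 20) = 2·(-3, 1, 10), so λ = 2.
Then C^3 v = λ^3·v = 2^3·(-3, 1, 10) = 8·(-3, 1, 10) = (-24, 8, 80).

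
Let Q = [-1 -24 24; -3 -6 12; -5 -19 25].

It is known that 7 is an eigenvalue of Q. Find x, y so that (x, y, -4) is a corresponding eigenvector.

We need (Q - 7I)v = 0.
Q - 7I = [[-8, -24, 24], [-3, -13, 12], [-5, -19, 18]].
Row 1: (-8)·x + (-24)·y + (24)·-4 = 0
Row 2: (-3)·x + (-13)·y + (12)·-4 = 0
Row 3: (-5)·x + (-19)·y + (18)·-4 = 0
Solving gives x = -3, y = -3.
Check: Q·(-3, -3, -4) = (-21, -21, -28) = 7·(-3, -3, -4).

-3, -3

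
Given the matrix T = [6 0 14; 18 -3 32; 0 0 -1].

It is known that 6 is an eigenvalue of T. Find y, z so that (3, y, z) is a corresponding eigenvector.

We need (T - 6I)v = 0.
T - 6I = [[0, 0, 14], [18, -9, 32], [0, 0, -7]].
Row 1: (0)·3 + (0)·y + (14)·z = 0
Row 2: (18)·3 + (-9)·y + (32)·z = 0
Row 3: (0)·3 + (0)·y + (-7)·z = 0
Solving gives y = 6, z = 0.
Check: T·(3, 6, 0) = (18, 36, 0) = 6·(3, 6, 0).

6, 0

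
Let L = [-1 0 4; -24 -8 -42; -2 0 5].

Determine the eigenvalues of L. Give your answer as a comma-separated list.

The characteristic polynomial is p(μ) = det(μI - L).
Expanding along the first row, p(μ) = μ^3 + 4μ^2 - 29μ + 24.
Since p(1) = 0, μ = 1 is a root.
Factor out (μ - 1): p(μ) = (μ - 1)·(μ^2 + 5μ - 24).
The quadratic factors as (μ + 8)·(μ - 3).
Eigenvalues: -8, 1, 3.

-8, 1, 3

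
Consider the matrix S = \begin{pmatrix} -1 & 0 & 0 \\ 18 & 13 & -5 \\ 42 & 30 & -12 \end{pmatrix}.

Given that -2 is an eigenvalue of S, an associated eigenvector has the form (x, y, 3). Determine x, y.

We need (S + 2I)v = 0.
S + 2I = [[1, 0, 0], [18, 15, -5], [42, 30, -10]].
Row 1: (1)·x + (0)·y + (0)·3 = 0
Row 2: (18)·x + (15)·y + (-5)·3 = 0
Row 3: (42)·x + (30)·y + (-10)·3 = 0
Solving gives x = 0, y = 1.
Check: S·(0, 1, 3) = (0, -2, -6) = -2·(0, 1, 3).

0, 1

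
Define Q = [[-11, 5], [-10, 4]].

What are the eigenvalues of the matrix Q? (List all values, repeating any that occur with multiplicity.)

-6, -1

det(Q - tI) = (-11 - t)(4 - t) - (5)·(-10) = t^2 + 7t + 6.
This factors as (t + 6)·(t + 1) = 0.
Eigenvalues: -6, -1.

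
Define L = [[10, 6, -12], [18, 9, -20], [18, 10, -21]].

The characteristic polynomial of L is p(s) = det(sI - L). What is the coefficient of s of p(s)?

-1

p(s) = s^3 + 2s^2 - s - 2.
The coefficient of s is -1.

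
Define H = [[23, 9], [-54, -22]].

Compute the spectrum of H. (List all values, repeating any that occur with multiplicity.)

-4, 5

det(H - λI) = (23 - λ)(-22 - λ) - (9)·(-54) = λ^2 - λ - 20.
This factors as (λ + 4)·(λ - 5) = 0.
Eigenvalues: -4, 5.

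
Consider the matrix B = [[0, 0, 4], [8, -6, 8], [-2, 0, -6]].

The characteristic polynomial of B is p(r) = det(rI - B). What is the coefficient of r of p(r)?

p(r) = r^3 + 12r^2 + 44r + 48.
The coefficient of r is 44.

44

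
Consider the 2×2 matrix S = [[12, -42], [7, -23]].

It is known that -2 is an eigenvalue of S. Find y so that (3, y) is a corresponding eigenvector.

1

We need (S + 2I)v = 0.
S + 2I = [[14, -42], [7, -21]].
Row 1: (14)·3 + (-42)·y = 0
Row 2: (7)·3 + (-21)·y = 0
Solving gives y = 1.
Check: S·(3, 1) = (-6, -2) = -2·(3, 1).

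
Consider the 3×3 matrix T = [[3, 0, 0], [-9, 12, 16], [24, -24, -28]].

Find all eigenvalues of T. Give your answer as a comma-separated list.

The characteristic polynomial is p(λ) = det(λI - T).
Cofactor expansion gives p(λ) = λ^3 + 13λ^2 - 144.
Since p(3) = 0, λ = 3 is a root.
Dividing by (λ - 3) leaves λ^2 + 16λ + 48.
The quadratic factors as (λ + 12)·(λ + 4).
Eigenvalues: -12, -4, 3.

-12, -4, 3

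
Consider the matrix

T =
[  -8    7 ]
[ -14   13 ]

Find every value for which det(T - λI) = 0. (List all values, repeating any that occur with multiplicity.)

-1, 6

det(T - rI) = (-8 - r)(13 - r) - (7)·(-14) = r^2 - 5r - 6.
This factors as (r + 1)·(r - 6) = 0.
Eigenvalues: -1, 6.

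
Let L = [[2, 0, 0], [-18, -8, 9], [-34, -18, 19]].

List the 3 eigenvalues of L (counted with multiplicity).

1, 2, 10

Set up det(μI - L) = 0.
Cofactor expansion gives p(μ) = μ^3 - 13μ^2 + 32μ - 20.
Since p(1) = 0, μ = 1 is a root.
Dividing by (μ - 1) leaves μ^2 - 12μ + 20.
The quadratic factors as (μ - 2)·(μ - 10).
Eigenvalues: 1, 2, 10.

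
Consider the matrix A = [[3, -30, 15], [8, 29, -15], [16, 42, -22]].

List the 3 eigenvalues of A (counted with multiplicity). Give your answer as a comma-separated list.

-1, 3, 8

The characteristic polynomial is p(s) = det(sI - A).
Expanding along the first row, p(s) = s^3 - 10s^2 + 13s + 24.
Since p(8) = 0, s = 8 is a root.
Dividing by (s - 8) leaves s^2 - 2s - 3.
The quadratic factors as (s + 1)·(s - 3).
Eigenvalues: -1, 3, 8.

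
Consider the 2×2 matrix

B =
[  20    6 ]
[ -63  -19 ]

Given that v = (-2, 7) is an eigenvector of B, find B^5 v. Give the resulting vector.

(2, -7)

First find the eigenvalue: Bv = (2, -7) = -1·(-2, 7), so λ = -1.
Then B^5 v = λ^5·v = (-1)^5·(-2, 7) = -1·(-2, 7) = (2, -7).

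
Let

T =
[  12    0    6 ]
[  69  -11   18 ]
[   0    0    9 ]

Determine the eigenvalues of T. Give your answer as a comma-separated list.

-11, 9, 12

The characteristic polynomial is p(μ) = det(μI - T).
Expanding the 3×3 determinant: p(μ) = μ^3 - 10μ^2 - 123μ + 1188.
Rational-root test: μ = 12 gives p(12) = 0.
Factor out (μ - 12): p(μ) = (μ - 12)·(μ^2 + 2μ - 99).
The quadratic factors as (μ + 11)·(μ - 9).
Eigenvalues: -11, 9, 12.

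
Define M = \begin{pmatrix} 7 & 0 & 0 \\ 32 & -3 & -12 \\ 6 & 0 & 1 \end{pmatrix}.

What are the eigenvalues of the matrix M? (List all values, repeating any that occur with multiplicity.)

-3, 1, 7

Set up det(lambda·I - M) = 0.
Cofactor expansion gives p(lambda) = lambda^3 - 5·lambda^2 - 17·lambda + 21.
Since p(7) = 0, lambda = 7 is a root.
Dividing by (lambda - 7) leaves lambda^2 + 2·lambda - 3.
The quadratic factors as (lambda + 3)·(lambda - 1).
Eigenvalues: -3, 1, 7.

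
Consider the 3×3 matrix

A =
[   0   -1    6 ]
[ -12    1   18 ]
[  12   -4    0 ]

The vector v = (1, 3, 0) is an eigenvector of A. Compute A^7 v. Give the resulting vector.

(-2187, -6561, 0)

First find the eigenvalue: Av = (-3, -9, 0) = -3·(1, 3, 0), so λ = -3.
Then A^7 v = λ^7·v = (-3)^7·(1, 3, 0) = -2187·(1, 3, 0) = (-2187, -6561, 0).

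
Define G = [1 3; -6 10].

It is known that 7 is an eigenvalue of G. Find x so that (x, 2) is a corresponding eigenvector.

We need (G - 7I)v = 0.
G - 7I = [[-6, 3], [-6, 3]].
Row 1: (-6)·x + (3)·2 = 0
Row 2: (-6)·x + (3)·2 = 0
Solving gives x = 1.
Check: G·(1, 2) = (7, 14) = 7·(1, 2).

1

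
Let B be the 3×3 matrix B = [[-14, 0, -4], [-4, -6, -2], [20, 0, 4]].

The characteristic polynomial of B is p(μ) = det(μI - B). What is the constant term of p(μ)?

144

p(μ) = μ^3 + 16μ^2 + 84μ + 144.
The constant term is 144.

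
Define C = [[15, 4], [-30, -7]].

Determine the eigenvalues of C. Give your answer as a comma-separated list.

det(C - lambda·I) = (15 - lambda)(-7 - lambda) - (4)·(-30) = lambda^2 - 8·lambda + 15.
This factors as (lambda - 3)·(lambda - 5) = 0.
Eigenvalues: 3, 5.

3, 5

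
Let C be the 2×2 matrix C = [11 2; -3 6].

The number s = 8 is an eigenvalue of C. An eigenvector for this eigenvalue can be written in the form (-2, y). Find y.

We need (C - 8I)v = 0.
C - 8I = [[3, 2], [-3, -2]].
Row 1: (3)·-2 + (2)·y = 0
Row 2: (-3)·-2 + (-2)·y = 0
Solving gives y = 3.
Check: C·(-2, 3) = (-16, 24) = 8·(-2, 3).

3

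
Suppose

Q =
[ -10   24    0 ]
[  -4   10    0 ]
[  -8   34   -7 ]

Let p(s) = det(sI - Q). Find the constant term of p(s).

-28

p(s) = s^3 + 7s^2 - 4s - 28.
The constant term is -28.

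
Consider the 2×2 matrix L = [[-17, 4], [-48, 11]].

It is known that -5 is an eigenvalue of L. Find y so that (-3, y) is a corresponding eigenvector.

-9

We need (L + 5I)v = 0.
L + 5I = [[-12, 4], [-48, 16]].
Row 1: (-12)·-3 + (4)·y = 0
Row 2: (-48)·-3 + (16)·y = 0
Solving gives y = -9.
Check: L·(-3, -9) = (15, 45) = -5·(-3, -9).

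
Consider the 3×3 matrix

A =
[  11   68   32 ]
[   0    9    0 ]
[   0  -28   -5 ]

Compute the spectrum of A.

The characteristic polynomial is p(λ) = det(λI - A).
Expanding the 3×3 determinant: p(λ) = λ^3 - 15λ^2 - λ + 495.
Rational-root test: λ = 11 gives p(11) = 0.
Dividing by (λ - 11) leaves λ^2 - 4λ - 45.
The quadratic factors as (λ + 5)·(λ - 9).
Eigenvalues: -5, 9, 11.

-5, 9, 11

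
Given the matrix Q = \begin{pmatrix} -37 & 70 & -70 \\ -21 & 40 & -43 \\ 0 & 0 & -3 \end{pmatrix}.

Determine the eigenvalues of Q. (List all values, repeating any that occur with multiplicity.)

The characteristic polynomial is p(lambda) = det(lambda·I - Q).
Cofactor expansion gives p(lambda) = lambda^3 - 19·lambda - 30.
Try lambda = -2: p(-2) = 0, so -2 is a root.
Factor out (lambda + 2): p(lambda) = (lambda + 2)·(lambda^2 - 2·lambda - 15).
The quadratic factors as (lambda + 3)·(lambda - 5).
Eigenvalues: -3, -2, 5.

-3, -2, 5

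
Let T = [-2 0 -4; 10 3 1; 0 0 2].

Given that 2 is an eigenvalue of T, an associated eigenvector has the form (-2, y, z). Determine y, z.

18, 2

We need (T - 2I)v = 0.
T - 2I = [[-4, 0, -4], [10, 1, 1], [0, 0, 0]].
Row 1: (-4)·-2 + (0)·y + (-4)·z = 0
Row 2: (10)·-2 + (1)·y + (1)·z = 0
Row 3: (0)·-2 + (0)·y + (0)·z = 0
Solving gives y = 18, z = 2.
Check: T·(-2, 18, 2) = (-4, 36, 4) = 2·(-2, 18, 2).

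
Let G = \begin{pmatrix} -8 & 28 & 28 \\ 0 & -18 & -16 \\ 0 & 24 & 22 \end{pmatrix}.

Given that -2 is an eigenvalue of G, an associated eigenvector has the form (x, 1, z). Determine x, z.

We need (G + 2I)v = 0.
G + 2I = [[-6, 28, 28], [0, -16, -16], [0, 24, 24]].
Row 1: (-6)·x + (28)·1 + (28)·z = 0
Row 2: (0)·x + (-16)·1 + (-16)·z = 0
Row 3: (0)·x + (24)·1 + (24)·z = 0
Solving gives x = 0, z = -1.
Check: G·(0, 1, -1) = (0, -2, 2) = -2·(0, 1, -1).

0, -1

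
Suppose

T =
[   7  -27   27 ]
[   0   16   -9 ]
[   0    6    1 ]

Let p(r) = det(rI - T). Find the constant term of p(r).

-490

p(r) = r^3 - 24r^2 + 189r - 490.
The constant term is -490.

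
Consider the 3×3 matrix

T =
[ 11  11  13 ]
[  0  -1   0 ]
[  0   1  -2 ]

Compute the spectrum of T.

-2, -1, 11

The characteristic polynomial is p(λ) = det(λI - T).
Cofactor expansion gives p(λ) = λ^3 - 8λ^2 - 31λ - 22.
Rational-root test: λ = -1 gives p(-1) = 0.
Dividing by (λ + 1) leaves λ^2 - 9λ - 22.
The quadratic factors as (λ + 2)·(λ - 11).
Eigenvalues: -2, -1, 11.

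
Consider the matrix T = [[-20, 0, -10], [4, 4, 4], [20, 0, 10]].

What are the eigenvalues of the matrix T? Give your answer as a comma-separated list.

-10, 0, 4

Set up det(μI - T) = 0.
Cofactor expansion gives p(μ) = μ^3 + 6μ^2 - 40μ.
Try μ = 0: p(0) = 0, so 0 is a root.
Factor out μ: p(μ) = μ·(μ^2 + 6μ - 40).
The quadratic factors as (μ + 10)·(μ - 4).
Eigenvalues: -10, 0, 4.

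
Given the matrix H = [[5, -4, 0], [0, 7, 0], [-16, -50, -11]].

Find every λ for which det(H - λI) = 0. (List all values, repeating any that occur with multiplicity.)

-11, 5, 7

Compute the characteristic polynomial p(lambda) = det(lambda·I - H).
Expanding the 3×3 determinant: p(lambda) = lambda^3 - lambda^2 - 97·lambda + 385.
Rational-root test: lambda = -11 gives p(-11) = 0.
Dividing by (lambda + 11) leaves lambda^2 - 12·lambda + 35.
The quadratic factors as (lambda - 5)·(lambda - 7).
Eigenvalues: -11, 5, 7.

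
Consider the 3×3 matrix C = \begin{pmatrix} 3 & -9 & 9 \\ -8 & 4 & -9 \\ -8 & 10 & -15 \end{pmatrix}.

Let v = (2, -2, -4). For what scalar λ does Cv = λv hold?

-6

Compute Cv: C·(2, -2, -4) = (-12, 12, 24).
Since Cv = λv, compare component 1: -12 = λ·2, so λ = -6.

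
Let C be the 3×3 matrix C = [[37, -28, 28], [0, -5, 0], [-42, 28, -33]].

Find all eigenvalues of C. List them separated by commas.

Set up det(λI - C) = 0.
Expanding the 3×3 determinant: p(λ) = λ^3 + λ^2 - 65λ - 225.
Rational-root test: λ = -5 gives p(-5) = 0.
Dividing by (λ + 5) leaves λ^2 - 4λ - 45.
The quadratic factors as (λ + 5)·(λ - 9).
Eigenvalues: -5, -5, 9.

-5, -5, 9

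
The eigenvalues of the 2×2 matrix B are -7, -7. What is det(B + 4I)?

9

If B has eigenvalues -7, -7, then B + 4I has eigenvalues -3, -3.
det(B + 4I) = (-3) · (-3) = 9.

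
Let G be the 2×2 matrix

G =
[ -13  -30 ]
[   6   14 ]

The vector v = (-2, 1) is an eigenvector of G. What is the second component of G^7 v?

128

First find the eigenvalue: Gv = (-4, 2) = 2·(-2, 1), so λ = 2.
Then G^7 v = λ^7·v = 2^7·(-2, 1) = 128·(-2, 1) = (-256, 128).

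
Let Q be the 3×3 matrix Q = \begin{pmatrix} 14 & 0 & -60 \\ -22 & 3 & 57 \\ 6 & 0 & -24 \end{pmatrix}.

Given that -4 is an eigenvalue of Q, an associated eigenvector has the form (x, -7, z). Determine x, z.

-10, -3

We need (Q + 4I)v = 0.
Q + 4I = [[18, 0, -60], [-22, 7, 57], [6, 0, -20]].
Row 1: (18)·x + (0)·-7 + (-60)·z = 0
Row 2: (-22)·x + (7)·-7 + (57)·z = 0
Row 3: (6)·x + (0)·-7 + (-20)·z = 0
Solving gives x = -10, z = -3.
Check: Q·(-10, -7, -3) = (40, 28, 12) = -4·(-10, -7, -3).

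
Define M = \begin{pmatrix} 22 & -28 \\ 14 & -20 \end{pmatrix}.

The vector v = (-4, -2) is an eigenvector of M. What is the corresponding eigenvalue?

8

Compute Mv: M·(-4, -2) = (-32, -16).
Since Mv = λv, compare component 1: -32 = λ·-4, so λ = 8.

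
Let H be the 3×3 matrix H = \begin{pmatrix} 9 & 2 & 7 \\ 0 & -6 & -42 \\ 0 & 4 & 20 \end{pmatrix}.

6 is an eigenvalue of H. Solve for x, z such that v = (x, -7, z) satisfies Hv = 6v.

We need (H - 6I)v = 0.
H - 6I = [[3, 2, 7], [0, -12, -42], [0, 4, 14]].
Row 1: (3)·x + (2)·-7 + (7)·z = 0
Row 2: (0)·x + (-12)·-7 + (-42)·z = 0
Row 3: (0)·x + (4)·-7 + (14)·z = 0
Solving gives x = 0, z = 2.
Check: H·(0, -7, 2) = (0, -42, 12) = 6·(0, -7, 2).

0, 2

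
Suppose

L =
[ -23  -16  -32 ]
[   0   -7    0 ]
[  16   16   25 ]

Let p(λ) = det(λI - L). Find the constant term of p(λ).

-441

p(λ) = λ^3 + 5λ^2 - 77λ - 441.
The constant term is -441.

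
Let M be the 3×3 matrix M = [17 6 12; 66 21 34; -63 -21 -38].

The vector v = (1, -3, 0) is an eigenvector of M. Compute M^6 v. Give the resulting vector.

(1, -3, 0)

First find the eigenvalue: Mv = (-1, 3, 0) = -1·(1, -3, 0), so λ = -1.
Then M^6 v = λ^6·v = (-1)^6·(1, -3, 0) = 1·(1, -3, 0) = (1, -3, 0).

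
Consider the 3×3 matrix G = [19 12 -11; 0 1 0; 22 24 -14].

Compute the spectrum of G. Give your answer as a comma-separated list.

The characteristic polynomial is p(r) = det(rI - G).
Expanding along the first row, p(r) = r^3 - 6r^2 - 19r + 24.
Rational-root test: r = 1 gives p(1) = 0.
Dividing by (r - 1) leaves r^2 - 5r - 24.
The quadratic factors as (r + 3)·(r - 8).
Eigenvalues: -3, 1, 8.

-3, 1, 8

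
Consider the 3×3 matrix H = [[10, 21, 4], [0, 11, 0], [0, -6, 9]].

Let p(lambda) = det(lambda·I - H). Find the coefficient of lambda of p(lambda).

p(lambda) = lambda^3 - 30·lambda^2 + 299·lambda - 990.
The coefficient of lambda is 299.

299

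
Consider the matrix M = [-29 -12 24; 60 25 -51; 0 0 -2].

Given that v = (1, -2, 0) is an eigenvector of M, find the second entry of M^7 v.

First find the eigenvalue: Mv = (-5, 10, 0) = -5·(1, -2, 0), so λ = -5.
Then M^7 v = λ^7·v = (-5)^7·(1, -2, 0) = -78125·(1, -2, 0) = (-78125, 156250, 0).

156250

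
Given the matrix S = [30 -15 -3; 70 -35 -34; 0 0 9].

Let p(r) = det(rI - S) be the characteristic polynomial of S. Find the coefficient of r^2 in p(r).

The coefficient of r^2 of det(rI - S) is −trace(S).
trace(S) = (30) + (-35) + (9) = 4, so the coefficient is -4.

-4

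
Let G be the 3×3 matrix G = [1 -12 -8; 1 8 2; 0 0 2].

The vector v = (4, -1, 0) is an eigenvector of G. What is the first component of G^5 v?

4096

First find the eigenvalue: Gv = (16, -4, 0) = 4·(4, -1, 0), so λ = 4.
Then G^5 v = λ^5·v = 4^5·(4, -1, 0) = 1024·(4, -1, 0) = (4096, -1024, 0).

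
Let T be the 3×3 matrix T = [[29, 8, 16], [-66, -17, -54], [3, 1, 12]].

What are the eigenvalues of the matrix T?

The characteristic polynomial is p(μ) = det(μI - T).
Cofactor expansion gives p(μ) = μ^3 - 24μ^2 + 185μ - 450.
Rational-root test: μ = 5 gives p(5) = 0.
Factor out (μ - 5): p(μ) = (μ - 5)·(μ^2 - 19μ + 90).
The quadratic factors as (μ - 9)·(μ - 10).
Eigenvalues: 5, 9, 10.

5, 9, 10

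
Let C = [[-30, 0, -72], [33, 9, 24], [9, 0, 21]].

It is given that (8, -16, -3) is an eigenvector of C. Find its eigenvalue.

-3

Compute Cv: C·(8, -16, -3) = (-24, 48, 9).
Since Cv = λv, compare component 1: -24 = λ·8, so λ = -3.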